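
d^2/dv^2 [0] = 0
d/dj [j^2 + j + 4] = 2*j + 1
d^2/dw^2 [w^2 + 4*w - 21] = 2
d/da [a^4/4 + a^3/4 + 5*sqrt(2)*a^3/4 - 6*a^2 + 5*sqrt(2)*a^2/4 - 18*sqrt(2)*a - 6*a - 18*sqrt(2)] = a^3 + 3*a^2/4 + 15*sqrt(2)*a^2/4 - 12*a + 5*sqrt(2)*a/2 - 18*sqrt(2) - 6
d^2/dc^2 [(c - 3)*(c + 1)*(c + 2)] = 6*c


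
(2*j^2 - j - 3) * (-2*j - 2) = -4*j^3 - 2*j^2 + 8*j + 6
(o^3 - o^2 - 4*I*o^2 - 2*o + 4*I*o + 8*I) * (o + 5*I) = o^4 - o^3 + I*o^3 + 18*o^2 - I*o^2 - 20*o - 2*I*o - 40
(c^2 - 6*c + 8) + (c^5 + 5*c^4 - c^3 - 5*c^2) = c^5 + 5*c^4 - c^3 - 4*c^2 - 6*c + 8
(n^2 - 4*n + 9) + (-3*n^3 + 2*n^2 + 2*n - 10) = -3*n^3 + 3*n^2 - 2*n - 1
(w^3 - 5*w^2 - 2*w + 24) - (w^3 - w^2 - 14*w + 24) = -4*w^2 + 12*w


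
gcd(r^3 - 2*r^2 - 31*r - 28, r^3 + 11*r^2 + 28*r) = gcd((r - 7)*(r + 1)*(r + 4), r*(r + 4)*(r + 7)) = r + 4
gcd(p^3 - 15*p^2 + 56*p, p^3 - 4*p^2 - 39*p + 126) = p - 7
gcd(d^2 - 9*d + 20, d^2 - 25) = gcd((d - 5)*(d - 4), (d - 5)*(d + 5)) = d - 5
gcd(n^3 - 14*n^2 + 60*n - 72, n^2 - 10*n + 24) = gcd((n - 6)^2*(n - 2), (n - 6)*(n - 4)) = n - 6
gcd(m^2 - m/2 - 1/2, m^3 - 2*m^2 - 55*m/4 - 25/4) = m + 1/2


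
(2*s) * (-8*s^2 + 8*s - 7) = -16*s^3 + 16*s^2 - 14*s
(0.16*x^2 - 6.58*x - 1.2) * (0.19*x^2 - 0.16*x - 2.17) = 0.0304*x^4 - 1.2758*x^3 + 0.4776*x^2 + 14.4706*x + 2.604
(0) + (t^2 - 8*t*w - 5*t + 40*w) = t^2 - 8*t*w - 5*t + 40*w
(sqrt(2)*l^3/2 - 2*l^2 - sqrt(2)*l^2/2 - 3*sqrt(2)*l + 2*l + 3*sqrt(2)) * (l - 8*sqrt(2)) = sqrt(2)*l^4/2 - 10*l^3 - sqrt(2)*l^3/2 + 10*l^2 + 13*sqrt(2)*l^2 - 13*sqrt(2)*l + 48*l - 48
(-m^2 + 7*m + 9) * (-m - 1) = m^3 - 6*m^2 - 16*m - 9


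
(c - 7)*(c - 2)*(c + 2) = c^3 - 7*c^2 - 4*c + 28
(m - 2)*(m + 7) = m^2 + 5*m - 14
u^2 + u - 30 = (u - 5)*(u + 6)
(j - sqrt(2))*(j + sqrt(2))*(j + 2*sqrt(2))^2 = j^4 + 4*sqrt(2)*j^3 + 6*j^2 - 8*sqrt(2)*j - 16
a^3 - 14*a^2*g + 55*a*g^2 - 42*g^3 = (a - 7*g)*(a - 6*g)*(a - g)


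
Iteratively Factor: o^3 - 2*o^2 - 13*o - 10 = (o - 5)*(o^2 + 3*o + 2) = (o - 5)*(o + 2)*(o + 1)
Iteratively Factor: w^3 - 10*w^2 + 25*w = (w - 5)*(w^2 - 5*w) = w*(w - 5)*(w - 5)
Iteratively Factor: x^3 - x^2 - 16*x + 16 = (x - 4)*(x^2 + 3*x - 4) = (x - 4)*(x + 4)*(x - 1)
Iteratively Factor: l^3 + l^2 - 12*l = (l - 3)*(l^2 + 4*l) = l*(l - 3)*(l + 4)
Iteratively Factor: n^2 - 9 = (n + 3)*(n - 3)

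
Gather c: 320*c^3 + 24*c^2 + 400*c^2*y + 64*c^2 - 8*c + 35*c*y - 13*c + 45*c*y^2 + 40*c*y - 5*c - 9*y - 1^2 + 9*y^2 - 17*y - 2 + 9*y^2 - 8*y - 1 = 320*c^3 + c^2*(400*y + 88) + c*(45*y^2 + 75*y - 26) + 18*y^2 - 34*y - 4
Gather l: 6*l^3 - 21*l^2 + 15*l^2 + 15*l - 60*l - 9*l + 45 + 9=6*l^3 - 6*l^2 - 54*l + 54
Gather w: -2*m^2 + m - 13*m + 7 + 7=-2*m^2 - 12*m + 14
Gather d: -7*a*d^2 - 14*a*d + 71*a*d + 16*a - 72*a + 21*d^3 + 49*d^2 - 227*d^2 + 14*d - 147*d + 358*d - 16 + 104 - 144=-56*a + 21*d^3 + d^2*(-7*a - 178) + d*(57*a + 225) - 56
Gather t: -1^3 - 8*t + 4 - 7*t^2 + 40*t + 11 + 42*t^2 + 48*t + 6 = 35*t^2 + 80*t + 20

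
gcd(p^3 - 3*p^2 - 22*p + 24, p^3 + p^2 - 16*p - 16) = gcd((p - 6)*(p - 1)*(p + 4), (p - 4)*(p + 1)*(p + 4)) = p + 4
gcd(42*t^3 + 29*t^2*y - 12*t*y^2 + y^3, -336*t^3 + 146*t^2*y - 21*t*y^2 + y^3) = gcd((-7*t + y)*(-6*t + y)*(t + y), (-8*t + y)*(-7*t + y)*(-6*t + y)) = 42*t^2 - 13*t*y + y^2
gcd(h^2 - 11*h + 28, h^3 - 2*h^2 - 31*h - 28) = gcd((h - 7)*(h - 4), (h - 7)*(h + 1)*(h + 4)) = h - 7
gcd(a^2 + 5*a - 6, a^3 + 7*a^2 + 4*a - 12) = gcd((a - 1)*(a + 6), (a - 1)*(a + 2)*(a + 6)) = a^2 + 5*a - 6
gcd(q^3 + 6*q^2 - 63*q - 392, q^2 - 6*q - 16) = q - 8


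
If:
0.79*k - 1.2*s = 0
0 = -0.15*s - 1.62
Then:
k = -16.41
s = -10.80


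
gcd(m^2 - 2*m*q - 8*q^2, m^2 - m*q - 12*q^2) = -m + 4*q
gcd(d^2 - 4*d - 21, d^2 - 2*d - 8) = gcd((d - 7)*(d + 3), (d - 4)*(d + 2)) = 1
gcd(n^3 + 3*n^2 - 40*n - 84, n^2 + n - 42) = n^2 + n - 42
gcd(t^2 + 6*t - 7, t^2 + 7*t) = t + 7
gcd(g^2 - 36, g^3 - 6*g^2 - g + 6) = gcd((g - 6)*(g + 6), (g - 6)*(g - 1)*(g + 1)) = g - 6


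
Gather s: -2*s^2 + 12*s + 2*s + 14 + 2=-2*s^2 + 14*s + 16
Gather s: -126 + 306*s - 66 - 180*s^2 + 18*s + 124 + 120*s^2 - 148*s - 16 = -60*s^2 + 176*s - 84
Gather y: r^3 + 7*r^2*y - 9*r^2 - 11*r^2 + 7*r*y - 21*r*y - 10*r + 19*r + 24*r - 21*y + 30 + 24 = r^3 - 20*r^2 + 33*r + y*(7*r^2 - 14*r - 21) + 54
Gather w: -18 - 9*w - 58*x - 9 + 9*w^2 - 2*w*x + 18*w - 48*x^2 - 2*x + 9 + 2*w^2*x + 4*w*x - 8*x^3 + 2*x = w^2*(2*x + 9) + w*(2*x + 9) - 8*x^3 - 48*x^2 - 58*x - 18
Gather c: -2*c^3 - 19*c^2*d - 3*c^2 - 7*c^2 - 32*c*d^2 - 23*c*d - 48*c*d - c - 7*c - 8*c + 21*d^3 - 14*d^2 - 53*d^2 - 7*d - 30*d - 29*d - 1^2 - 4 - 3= -2*c^3 + c^2*(-19*d - 10) + c*(-32*d^2 - 71*d - 16) + 21*d^3 - 67*d^2 - 66*d - 8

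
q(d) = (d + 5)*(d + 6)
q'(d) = 2*d + 11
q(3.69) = 84.21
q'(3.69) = 18.38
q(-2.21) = 10.57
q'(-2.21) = 6.58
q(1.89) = 54.36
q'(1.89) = 14.78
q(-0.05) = 29.45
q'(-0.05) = 10.90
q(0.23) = 32.58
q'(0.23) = 11.46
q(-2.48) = 8.87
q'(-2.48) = 6.04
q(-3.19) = 5.09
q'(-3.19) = 4.62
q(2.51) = 63.91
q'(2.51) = 16.02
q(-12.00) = 42.00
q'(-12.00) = -13.00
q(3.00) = 72.00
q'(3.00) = 17.00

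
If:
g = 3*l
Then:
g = 3*l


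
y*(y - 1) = y^2 - y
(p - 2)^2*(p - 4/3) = p^3 - 16*p^2/3 + 28*p/3 - 16/3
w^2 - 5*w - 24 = (w - 8)*(w + 3)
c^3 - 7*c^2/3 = c^2*(c - 7/3)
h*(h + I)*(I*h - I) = I*h^3 - h^2 - I*h^2 + h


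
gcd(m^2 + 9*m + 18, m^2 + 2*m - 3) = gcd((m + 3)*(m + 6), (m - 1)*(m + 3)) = m + 3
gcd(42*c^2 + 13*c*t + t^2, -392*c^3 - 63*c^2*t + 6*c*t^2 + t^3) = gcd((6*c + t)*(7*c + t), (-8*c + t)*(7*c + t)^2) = 7*c + t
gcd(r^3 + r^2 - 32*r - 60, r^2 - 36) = r - 6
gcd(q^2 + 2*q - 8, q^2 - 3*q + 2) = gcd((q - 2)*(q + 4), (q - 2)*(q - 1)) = q - 2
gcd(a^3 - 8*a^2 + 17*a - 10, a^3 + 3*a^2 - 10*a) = a - 2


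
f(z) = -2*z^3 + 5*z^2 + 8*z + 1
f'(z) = -6*z^2 + 10*z + 8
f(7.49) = -498.96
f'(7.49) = -253.70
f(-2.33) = 34.80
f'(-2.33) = -47.87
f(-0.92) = -0.57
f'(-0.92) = -6.28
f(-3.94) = 169.42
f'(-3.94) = -124.54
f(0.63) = 7.52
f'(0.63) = 11.92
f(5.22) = -105.47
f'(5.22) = -103.29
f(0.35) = 4.33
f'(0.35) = 10.76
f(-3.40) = 110.21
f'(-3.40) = -95.36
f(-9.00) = 1792.00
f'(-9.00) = -568.00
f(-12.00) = 4081.00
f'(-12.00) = -976.00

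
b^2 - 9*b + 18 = (b - 6)*(b - 3)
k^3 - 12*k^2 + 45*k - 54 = (k - 6)*(k - 3)^2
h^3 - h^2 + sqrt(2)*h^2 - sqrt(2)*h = h*(h - 1)*(h + sqrt(2))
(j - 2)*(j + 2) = j^2 - 4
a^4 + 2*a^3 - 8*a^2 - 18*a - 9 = (a - 3)*(a + 1)^2*(a + 3)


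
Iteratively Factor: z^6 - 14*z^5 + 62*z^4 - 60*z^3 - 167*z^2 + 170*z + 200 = (z - 5)*(z^5 - 9*z^4 + 17*z^3 + 25*z^2 - 42*z - 40) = (z - 5)^2*(z^4 - 4*z^3 - 3*z^2 + 10*z + 8) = (z - 5)^2*(z + 1)*(z^3 - 5*z^2 + 2*z + 8) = (z - 5)^2*(z - 2)*(z + 1)*(z^2 - 3*z - 4) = (z - 5)^2*(z - 2)*(z + 1)^2*(z - 4)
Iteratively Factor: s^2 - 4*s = (s)*(s - 4)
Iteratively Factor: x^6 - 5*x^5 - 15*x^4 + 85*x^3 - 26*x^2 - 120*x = (x - 5)*(x^5 - 15*x^3 + 10*x^2 + 24*x) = (x - 5)*(x - 3)*(x^4 + 3*x^3 - 6*x^2 - 8*x) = (x - 5)*(x - 3)*(x - 2)*(x^3 + 5*x^2 + 4*x) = x*(x - 5)*(x - 3)*(x - 2)*(x^2 + 5*x + 4) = x*(x - 5)*(x - 3)*(x - 2)*(x + 1)*(x + 4)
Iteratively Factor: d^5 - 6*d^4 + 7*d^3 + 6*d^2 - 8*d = (d - 1)*(d^4 - 5*d^3 + 2*d^2 + 8*d) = (d - 4)*(d - 1)*(d^3 - d^2 - 2*d) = (d - 4)*(d - 1)*(d + 1)*(d^2 - 2*d) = (d - 4)*(d - 2)*(d - 1)*(d + 1)*(d)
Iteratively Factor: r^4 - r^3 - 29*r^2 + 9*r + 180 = (r + 3)*(r^3 - 4*r^2 - 17*r + 60) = (r + 3)*(r + 4)*(r^2 - 8*r + 15) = (r - 5)*(r + 3)*(r + 4)*(r - 3)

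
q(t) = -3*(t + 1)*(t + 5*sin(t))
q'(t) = -3*t - 3*(t + 1)*(5*cos(t) + 1) - 15*sin(t)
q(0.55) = -14.71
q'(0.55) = -33.96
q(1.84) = -56.74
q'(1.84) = -17.17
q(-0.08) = 1.32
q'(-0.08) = -15.08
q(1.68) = -53.47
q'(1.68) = -23.61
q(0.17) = -3.57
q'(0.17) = -23.85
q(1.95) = -58.36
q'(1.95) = -12.25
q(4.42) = 5.98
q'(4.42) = 8.28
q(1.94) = -58.24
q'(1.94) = -12.71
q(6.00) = -96.66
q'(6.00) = -135.63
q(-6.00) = -69.04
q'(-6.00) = 100.82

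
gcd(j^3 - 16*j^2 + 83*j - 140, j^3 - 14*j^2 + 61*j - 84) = j^2 - 11*j + 28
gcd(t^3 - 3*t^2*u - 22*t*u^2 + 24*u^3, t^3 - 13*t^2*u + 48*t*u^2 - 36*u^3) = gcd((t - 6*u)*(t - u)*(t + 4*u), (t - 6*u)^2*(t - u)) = t^2 - 7*t*u + 6*u^2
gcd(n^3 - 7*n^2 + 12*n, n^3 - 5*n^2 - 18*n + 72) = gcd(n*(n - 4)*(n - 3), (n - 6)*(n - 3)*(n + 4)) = n - 3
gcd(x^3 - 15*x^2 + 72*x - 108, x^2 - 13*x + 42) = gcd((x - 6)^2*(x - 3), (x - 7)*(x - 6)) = x - 6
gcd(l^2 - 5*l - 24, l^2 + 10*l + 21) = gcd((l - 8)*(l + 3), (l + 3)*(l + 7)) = l + 3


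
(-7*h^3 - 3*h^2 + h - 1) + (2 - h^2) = -7*h^3 - 4*h^2 + h + 1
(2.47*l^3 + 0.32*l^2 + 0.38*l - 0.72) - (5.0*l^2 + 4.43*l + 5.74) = 2.47*l^3 - 4.68*l^2 - 4.05*l - 6.46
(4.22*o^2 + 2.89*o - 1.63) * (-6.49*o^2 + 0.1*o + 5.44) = -27.3878*o^4 - 18.3341*o^3 + 33.8245*o^2 + 15.5586*o - 8.8672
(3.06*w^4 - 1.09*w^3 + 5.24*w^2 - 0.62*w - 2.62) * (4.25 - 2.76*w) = -8.4456*w^5 + 16.0134*w^4 - 19.0949*w^3 + 23.9812*w^2 + 4.5962*w - 11.135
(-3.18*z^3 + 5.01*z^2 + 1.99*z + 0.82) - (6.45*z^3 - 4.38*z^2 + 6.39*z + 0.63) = -9.63*z^3 + 9.39*z^2 - 4.4*z + 0.19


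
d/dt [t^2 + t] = 2*t + 1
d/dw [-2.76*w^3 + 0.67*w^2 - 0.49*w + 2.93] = -8.28*w^2 + 1.34*w - 0.49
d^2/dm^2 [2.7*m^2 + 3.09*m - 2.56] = 5.40000000000000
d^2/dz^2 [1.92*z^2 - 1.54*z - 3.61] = 3.84000000000000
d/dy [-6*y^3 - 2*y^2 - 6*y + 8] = -18*y^2 - 4*y - 6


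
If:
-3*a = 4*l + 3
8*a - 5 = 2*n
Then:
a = n/4 + 5/8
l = -3*n/16 - 39/32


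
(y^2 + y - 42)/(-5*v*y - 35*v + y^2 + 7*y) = (y - 6)/(-5*v + y)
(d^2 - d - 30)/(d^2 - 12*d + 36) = (d + 5)/(d - 6)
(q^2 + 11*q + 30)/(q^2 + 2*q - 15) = (q + 6)/(q - 3)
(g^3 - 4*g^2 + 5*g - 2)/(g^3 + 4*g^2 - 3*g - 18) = (g^2 - 2*g + 1)/(g^2 + 6*g + 9)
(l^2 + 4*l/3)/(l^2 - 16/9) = 3*l/(3*l - 4)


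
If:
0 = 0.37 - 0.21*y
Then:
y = 1.76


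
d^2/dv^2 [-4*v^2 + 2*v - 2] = -8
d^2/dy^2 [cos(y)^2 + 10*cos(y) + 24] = -10*cos(y) - 2*cos(2*y)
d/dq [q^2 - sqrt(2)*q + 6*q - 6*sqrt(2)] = 2*q - sqrt(2) + 6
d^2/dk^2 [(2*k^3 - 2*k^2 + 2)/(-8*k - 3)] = 4*(-64*k^3 - 72*k^2 - 27*k - 55)/(512*k^3 + 576*k^2 + 216*k + 27)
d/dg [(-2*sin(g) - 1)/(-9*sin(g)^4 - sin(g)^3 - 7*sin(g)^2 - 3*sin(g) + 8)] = -(54*sin(g)^4 + 40*sin(g)^3 + 17*sin(g)^2 + 14*sin(g) + 19)*cos(g)/(9*sin(g)^4 + sin(g)^3 + 7*sin(g)^2 + 3*sin(g) - 8)^2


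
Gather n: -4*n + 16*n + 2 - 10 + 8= 12*n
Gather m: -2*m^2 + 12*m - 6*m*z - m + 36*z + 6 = -2*m^2 + m*(11 - 6*z) + 36*z + 6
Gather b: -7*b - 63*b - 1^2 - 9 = -70*b - 10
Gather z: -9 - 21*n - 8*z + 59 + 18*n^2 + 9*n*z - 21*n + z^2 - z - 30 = 18*n^2 - 42*n + z^2 + z*(9*n - 9) + 20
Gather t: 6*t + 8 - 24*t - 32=-18*t - 24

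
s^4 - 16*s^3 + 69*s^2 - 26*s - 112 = (s - 8)*(s - 7)*(s - 2)*(s + 1)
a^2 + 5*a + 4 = (a + 1)*(a + 4)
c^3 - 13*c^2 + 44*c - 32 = (c - 8)*(c - 4)*(c - 1)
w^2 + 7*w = w*(w + 7)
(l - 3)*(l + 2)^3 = l^4 + 3*l^3 - 6*l^2 - 28*l - 24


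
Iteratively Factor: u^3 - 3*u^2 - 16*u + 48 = (u - 4)*(u^2 + u - 12) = (u - 4)*(u - 3)*(u + 4)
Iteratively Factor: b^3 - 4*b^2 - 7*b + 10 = (b - 1)*(b^2 - 3*b - 10) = (b - 1)*(b + 2)*(b - 5)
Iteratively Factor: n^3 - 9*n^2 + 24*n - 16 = (n - 4)*(n^2 - 5*n + 4) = (n - 4)*(n - 1)*(n - 4)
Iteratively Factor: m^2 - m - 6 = (m - 3)*(m + 2)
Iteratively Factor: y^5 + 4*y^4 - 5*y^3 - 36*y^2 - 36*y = (y - 3)*(y^4 + 7*y^3 + 16*y^2 + 12*y) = (y - 3)*(y + 2)*(y^3 + 5*y^2 + 6*y) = y*(y - 3)*(y + 2)*(y^2 + 5*y + 6) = y*(y - 3)*(y + 2)^2*(y + 3)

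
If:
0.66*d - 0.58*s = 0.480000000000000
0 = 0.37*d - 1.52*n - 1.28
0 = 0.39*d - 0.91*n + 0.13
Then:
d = -5.32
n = -2.14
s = -6.88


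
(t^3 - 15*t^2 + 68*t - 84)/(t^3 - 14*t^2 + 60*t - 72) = (t - 7)/(t - 6)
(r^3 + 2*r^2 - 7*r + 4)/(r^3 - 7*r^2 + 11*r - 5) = (r + 4)/(r - 5)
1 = 1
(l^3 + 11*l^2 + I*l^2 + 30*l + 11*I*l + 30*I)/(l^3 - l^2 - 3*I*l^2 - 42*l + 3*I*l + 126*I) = (l^2 + l*(5 + I) + 5*I)/(l^2 - l*(7 + 3*I) + 21*I)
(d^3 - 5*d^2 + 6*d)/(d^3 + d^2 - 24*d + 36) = d/(d + 6)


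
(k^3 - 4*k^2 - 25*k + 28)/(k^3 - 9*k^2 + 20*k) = (k^3 - 4*k^2 - 25*k + 28)/(k*(k^2 - 9*k + 20))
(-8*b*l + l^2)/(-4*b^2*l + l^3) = (8*b - l)/(4*b^2 - l^2)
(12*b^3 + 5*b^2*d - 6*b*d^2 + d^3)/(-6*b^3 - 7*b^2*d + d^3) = (-4*b + d)/(2*b + d)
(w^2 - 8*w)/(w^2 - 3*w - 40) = w/(w + 5)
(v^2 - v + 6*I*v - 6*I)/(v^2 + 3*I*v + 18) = (v - 1)/(v - 3*I)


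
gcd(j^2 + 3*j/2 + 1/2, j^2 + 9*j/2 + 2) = j + 1/2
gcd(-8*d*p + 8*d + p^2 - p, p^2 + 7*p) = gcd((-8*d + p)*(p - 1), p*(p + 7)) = 1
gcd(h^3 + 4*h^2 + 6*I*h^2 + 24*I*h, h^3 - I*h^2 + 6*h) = h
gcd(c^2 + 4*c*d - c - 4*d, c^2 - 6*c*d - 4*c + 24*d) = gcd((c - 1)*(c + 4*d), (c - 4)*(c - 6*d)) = 1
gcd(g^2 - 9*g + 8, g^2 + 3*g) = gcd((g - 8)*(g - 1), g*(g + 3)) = 1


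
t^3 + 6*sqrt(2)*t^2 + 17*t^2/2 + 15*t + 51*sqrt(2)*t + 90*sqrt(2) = (t + 5/2)*(t + 6)*(t + 6*sqrt(2))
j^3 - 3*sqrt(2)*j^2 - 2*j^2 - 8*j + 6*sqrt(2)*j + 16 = (j - 2)*(j - 4*sqrt(2))*(j + sqrt(2))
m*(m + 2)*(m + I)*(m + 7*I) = m^4 + 2*m^3 + 8*I*m^3 - 7*m^2 + 16*I*m^2 - 14*m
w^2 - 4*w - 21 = (w - 7)*(w + 3)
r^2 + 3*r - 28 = (r - 4)*(r + 7)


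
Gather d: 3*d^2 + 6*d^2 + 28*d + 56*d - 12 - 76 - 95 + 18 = 9*d^2 + 84*d - 165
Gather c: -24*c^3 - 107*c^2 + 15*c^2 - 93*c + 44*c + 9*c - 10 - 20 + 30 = -24*c^3 - 92*c^2 - 40*c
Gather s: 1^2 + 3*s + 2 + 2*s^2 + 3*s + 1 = 2*s^2 + 6*s + 4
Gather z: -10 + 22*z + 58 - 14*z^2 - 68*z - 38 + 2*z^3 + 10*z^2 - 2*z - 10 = 2*z^3 - 4*z^2 - 48*z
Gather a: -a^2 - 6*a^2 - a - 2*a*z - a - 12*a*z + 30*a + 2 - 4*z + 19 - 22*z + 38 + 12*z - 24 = -7*a^2 + a*(28 - 14*z) - 14*z + 35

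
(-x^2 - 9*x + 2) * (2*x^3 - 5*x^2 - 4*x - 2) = -2*x^5 - 13*x^4 + 53*x^3 + 28*x^2 + 10*x - 4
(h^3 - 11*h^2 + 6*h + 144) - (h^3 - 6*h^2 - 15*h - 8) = -5*h^2 + 21*h + 152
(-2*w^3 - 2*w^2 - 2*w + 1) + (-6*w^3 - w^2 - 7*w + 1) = -8*w^3 - 3*w^2 - 9*w + 2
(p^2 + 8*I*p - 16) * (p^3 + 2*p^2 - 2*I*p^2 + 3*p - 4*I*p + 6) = p^5 + 2*p^4 + 6*I*p^4 + 3*p^3 + 12*I*p^3 + 6*p^2 + 56*I*p^2 - 48*p + 112*I*p - 96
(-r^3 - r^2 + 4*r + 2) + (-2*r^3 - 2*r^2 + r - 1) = -3*r^3 - 3*r^2 + 5*r + 1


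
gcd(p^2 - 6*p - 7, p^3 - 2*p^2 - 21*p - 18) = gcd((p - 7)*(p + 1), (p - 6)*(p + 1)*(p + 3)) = p + 1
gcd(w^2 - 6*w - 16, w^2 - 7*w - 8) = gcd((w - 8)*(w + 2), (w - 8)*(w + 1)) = w - 8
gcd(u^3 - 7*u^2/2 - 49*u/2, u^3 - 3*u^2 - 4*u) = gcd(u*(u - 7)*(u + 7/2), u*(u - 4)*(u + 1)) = u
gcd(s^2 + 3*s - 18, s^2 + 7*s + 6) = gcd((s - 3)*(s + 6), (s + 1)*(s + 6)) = s + 6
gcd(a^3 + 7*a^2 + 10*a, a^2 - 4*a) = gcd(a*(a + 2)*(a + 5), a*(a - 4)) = a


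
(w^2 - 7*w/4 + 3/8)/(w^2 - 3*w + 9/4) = (4*w - 1)/(2*(2*w - 3))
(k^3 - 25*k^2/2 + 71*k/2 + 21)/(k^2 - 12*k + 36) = (2*k^2 - 13*k - 7)/(2*(k - 6))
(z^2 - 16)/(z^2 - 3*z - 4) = (z + 4)/(z + 1)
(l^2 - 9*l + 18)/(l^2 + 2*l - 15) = (l - 6)/(l + 5)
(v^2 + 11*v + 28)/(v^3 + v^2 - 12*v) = (v + 7)/(v*(v - 3))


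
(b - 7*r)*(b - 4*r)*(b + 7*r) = b^3 - 4*b^2*r - 49*b*r^2 + 196*r^3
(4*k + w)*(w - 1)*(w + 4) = 4*k*w^2 + 12*k*w - 16*k + w^3 + 3*w^2 - 4*w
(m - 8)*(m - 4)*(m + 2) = m^3 - 10*m^2 + 8*m + 64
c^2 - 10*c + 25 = (c - 5)^2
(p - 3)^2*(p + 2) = p^3 - 4*p^2 - 3*p + 18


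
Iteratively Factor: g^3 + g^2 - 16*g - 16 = (g + 4)*(g^2 - 3*g - 4) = (g - 4)*(g + 4)*(g + 1)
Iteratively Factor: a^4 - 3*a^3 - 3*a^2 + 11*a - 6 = (a + 2)*(a^3 - 5*a^2 + 7*a - 3) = (a - 1)*(a + 2)*(a^2 - 4*a + 3) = (a - 1)^2*(a + 2)*(a - 3)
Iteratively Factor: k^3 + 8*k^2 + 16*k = (k + 4)*(k^2 + 4*k) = k*(k + 4)*(k + 4)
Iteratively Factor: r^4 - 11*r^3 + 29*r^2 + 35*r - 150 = (r - 5)*(r^3 - 6*r^2 - r + 30) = (r - 5)*(r - 3)*(r^2 - 3*r - 10) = (r - 5)^2*(r - 3)*(r + 2)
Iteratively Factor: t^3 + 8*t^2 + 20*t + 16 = (t + 2)*(t^2 + 6*t + 8) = (t + 2)^2*(t + 4)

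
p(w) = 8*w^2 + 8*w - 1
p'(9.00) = 152.00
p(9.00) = 719.00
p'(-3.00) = -40.00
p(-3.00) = 47.00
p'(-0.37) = 2.08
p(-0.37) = -2.86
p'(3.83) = 69.28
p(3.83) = 146.99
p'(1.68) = 34.88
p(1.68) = 35.02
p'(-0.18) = 5.12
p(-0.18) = -2.18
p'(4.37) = 77.92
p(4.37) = 186.74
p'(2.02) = 40.32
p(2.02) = 47.80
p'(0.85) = 21.60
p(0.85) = 11.58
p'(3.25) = 60.00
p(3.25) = 109.50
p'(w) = 16*w + 8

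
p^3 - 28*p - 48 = (p - 6)*(p + 2)*(p + 4)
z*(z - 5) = z^2 - 5*z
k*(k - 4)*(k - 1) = k^3 - 5*k^2 + 4*k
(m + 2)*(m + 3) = m^2 + 5*m + 6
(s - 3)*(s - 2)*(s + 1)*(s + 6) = s^4 + 2*s^3 - 23*s^2 + 12*s + 36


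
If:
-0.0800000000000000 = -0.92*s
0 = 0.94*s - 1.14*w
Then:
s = 0.09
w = 0.07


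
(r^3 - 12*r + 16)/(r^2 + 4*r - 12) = (r^2 + 2*r - 8)/(r + 6)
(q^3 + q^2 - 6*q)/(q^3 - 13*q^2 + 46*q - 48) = q*(q + 3)/(q^2 - 11*q + 24)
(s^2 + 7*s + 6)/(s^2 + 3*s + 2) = (s + 6)/(s + 2)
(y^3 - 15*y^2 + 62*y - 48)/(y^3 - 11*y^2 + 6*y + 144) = (y - 1)/(y + 3)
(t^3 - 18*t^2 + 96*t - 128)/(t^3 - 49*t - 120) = (t^2 - 10*t + 16)/(t^2 + 8*t + 15)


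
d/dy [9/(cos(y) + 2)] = 9*sin(y)/(cos(y) + 2)^2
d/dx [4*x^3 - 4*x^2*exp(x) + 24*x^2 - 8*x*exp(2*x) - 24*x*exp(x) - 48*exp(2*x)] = -4*x^2*exp(x) + 12*x^2 - 16*x*exp(2*x) - 32*x*exp(x) + 48*x - 104*exp(2*x) - 24*exp(x)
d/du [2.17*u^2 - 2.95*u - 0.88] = 4.34*u - 2.95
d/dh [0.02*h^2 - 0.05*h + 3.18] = 0.04*h - 0.05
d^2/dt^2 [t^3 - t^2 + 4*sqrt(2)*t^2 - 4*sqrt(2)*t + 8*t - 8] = 6*t - 2 + 8*sqrt(2)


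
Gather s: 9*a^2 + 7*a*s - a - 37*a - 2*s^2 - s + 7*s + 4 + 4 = 9*a^2 - 38*a - 2*s^2 + s*(7*a + 6) + 8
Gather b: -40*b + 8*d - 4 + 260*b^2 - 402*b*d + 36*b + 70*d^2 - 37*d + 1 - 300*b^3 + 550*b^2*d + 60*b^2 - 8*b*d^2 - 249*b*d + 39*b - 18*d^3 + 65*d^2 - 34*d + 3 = -300*b^3 + b^2*(550*d + 320) + b*(-8*d^2 - 651*d + 35) - 18*d^3 + 135*d^2 - 63*d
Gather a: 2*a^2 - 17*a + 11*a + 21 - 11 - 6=2*a^2 - 6*a + 4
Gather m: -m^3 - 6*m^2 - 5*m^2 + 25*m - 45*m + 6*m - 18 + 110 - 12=-m^3 - 11*m^2 - 14*m + 80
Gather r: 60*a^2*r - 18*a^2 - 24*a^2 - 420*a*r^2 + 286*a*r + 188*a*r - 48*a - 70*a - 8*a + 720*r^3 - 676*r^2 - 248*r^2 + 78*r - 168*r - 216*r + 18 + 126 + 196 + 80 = -42*a^2 - 126*a + 720*r^3 + r^2*(-420*a - 924) + r*(60*a^2 + 474*a - 306) + 420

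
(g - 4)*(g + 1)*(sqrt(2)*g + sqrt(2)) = sqrt(2)*g^3 - 2*sqrt(2)*g^2 - 7*sqrt(2)*g - 4*sqrt(2)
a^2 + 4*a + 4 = (a + 2)^2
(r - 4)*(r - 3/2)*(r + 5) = r^3 - r^2/2 - 43*r/2 + 30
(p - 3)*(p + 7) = p^2 + 4*p - 21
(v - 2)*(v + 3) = v^2 + v - 6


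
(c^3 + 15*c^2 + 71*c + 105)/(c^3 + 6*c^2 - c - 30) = (c + 7)/(c - 2)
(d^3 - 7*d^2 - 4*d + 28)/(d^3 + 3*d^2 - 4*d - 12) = (d - 7)/(d + 3)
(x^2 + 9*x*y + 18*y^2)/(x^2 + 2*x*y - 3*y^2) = (x + 6*y)/(x - y)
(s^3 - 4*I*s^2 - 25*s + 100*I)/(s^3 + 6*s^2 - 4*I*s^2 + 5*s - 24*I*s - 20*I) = (s - 5)/(s + 1)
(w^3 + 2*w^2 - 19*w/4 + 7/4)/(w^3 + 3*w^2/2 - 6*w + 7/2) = (w - 1/2)/(w - 1)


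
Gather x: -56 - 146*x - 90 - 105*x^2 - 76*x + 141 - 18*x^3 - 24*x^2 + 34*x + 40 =-18*x^3 - 129*x^2 - 188*x + 35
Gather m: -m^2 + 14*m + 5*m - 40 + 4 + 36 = -m^2 + 19*m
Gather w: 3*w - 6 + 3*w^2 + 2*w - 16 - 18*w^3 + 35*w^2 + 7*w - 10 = -18*w^3 + 38*w^2 + 12*w - 32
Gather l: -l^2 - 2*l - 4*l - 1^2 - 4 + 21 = -l^2 - 6*l + 16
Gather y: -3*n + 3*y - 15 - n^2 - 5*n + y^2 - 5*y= -n^2 - 8*n + y^2 - 2*y - 15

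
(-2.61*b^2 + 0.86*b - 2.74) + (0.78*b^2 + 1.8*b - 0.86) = -1.83*b^2 + 2.66*b - 3.6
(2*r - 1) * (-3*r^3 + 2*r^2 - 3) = -6*r^4 + 7*r^3 - 2*r^2 - 6*r + 3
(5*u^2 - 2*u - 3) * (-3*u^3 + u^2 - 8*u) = -15*u^5 + 11*u^4 - 33*u^3 + 13*u^2 + 24*u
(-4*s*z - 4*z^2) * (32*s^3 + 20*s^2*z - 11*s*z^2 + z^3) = -128*s^4*z - 208*s^3*z^2 - 36*s^2*z^3 + 40*s*z^4 - 4*z^5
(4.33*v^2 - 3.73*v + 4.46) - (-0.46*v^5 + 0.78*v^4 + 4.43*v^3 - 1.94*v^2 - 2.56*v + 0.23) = 0.46*v^5 - 0.78*v^4 - 4.43*v^3 + 6.27*v^2 - 1.17*v + 4.23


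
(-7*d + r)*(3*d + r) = -21*d^2 - 4*d*r + r^2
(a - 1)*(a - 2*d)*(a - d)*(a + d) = a^4 - 2*a^3*d - a^3 - a^2*d^2 + 2*a^2*d + 2*a*d^3 + a*d^2 - 2*d^3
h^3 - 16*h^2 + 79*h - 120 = (h - 8)*(h - 5)*(h - 3)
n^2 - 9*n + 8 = (n - 8)*(n - 1)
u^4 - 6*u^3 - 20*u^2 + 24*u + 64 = (u - 8)*(u - 2)*(u + 2)^2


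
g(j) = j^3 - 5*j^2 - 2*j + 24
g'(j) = 3*j^2 - 10*j - 2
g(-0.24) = 24.18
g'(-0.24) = 0.57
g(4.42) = 3.83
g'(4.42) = 12.41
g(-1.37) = 14.78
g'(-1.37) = 17.33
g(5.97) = 46.63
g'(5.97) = 45.22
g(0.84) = 19.38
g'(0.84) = -8.28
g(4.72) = 8.32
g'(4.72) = 17.64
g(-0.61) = 23.13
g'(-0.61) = 5.22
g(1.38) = 14.35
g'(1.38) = -10.09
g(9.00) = 330.00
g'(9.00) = 151.00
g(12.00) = 1008.00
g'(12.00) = 310.00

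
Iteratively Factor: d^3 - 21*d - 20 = (d + 4)*(d^2 - 4*d - 5) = (d + 1)*(d + 4)*(d - 5)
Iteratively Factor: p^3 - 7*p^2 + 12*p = (p - 4)*(p^2 - 3*p) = (p - 4)*(p - 3)*(p)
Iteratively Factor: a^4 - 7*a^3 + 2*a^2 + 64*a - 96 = (a + 3)*(a^3 - 10*a^2 + 32*a - 32) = (a - 2)*(a + 3)*(a^2 - 8*a + 16) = (a - 4)*(a - 2)*(a + 3)*(a - 4)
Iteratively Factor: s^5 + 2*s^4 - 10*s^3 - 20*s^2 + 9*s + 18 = (s + 1)*(s^4 + s^3 - 11*s^2 - 9*s + 18) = (s + 1)*(s + 3)*(s^3 - 2*s^2 - 5*s + 6) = (s + 1)*(s + 2)*(s + 3)*(s^2 - 4*s + 3) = (s - 1)*(s + 1)*(s + 2)*(s + 3)*(s - 3)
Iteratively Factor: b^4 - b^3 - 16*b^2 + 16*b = (b - 4)*(b^3 + 3*b^2 - 4*b) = (b - 4)*(b - 1)*(b^2 + 4*b) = (b - 4)*(b - 1)*(b + 4)*(b)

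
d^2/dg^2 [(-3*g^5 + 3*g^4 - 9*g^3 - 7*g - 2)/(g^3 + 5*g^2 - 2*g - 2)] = 2*g*(-3*g^8 - 45*g^7 - 207*g^6 + 378*g^5 + 51*g^4 - 459*g^3 - 419*g^2 - 258*g - 270)/(g^9 + 15*g^8 + 69*g^7 + 59*g^6 - 198*g^5 - 66*g^4 + 124*g^3 + 36*g^2 - 24*g - 8)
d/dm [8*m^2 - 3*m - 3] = 16*m - 3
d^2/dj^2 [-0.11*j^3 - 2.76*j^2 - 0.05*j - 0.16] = -0.66*j - 5.52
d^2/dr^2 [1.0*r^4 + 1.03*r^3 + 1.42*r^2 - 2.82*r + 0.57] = 12.0*r^2 + 6.18*r + 2.84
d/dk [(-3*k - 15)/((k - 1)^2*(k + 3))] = 6*(k^2 + 9*k + 14)/(k^5 + 3*k^4 - 6*k^3 - 10*k^2 + 21*k - 9)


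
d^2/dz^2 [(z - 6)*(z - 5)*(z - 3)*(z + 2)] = 12*z^2 - 72*z + 70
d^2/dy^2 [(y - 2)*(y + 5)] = 2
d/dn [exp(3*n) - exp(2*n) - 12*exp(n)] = (3*exp(2*n) - 2*exp(n) - 12)*exp(n)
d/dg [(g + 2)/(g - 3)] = -5/(g - 3)^2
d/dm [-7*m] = -7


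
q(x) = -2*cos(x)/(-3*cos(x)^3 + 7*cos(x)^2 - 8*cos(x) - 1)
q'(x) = -2*(-9*sin(x)*cos(x)^2 + 14*sin(x)*cos(x) - 8*sin(x))*cos(x)/(-3*cos(x)^3 + 7*cos(x)^2 - 8*cos(x) - 1)^2 + 2*sin(x)/(-3*cos(x)^3 + 7*cos(x)^2 - 8*cos(x) - 1) = 32*(6*cos(x)^3 - 7*cos(x)^2 - 1)*sin(x)/(-41*cos(x) + 14*cos(2*x) - 3*cos(3*x) + 10)^2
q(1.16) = 0.24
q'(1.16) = -0.30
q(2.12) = 0.19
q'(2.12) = -0.21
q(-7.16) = 0.32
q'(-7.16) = 0.22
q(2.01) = 0.22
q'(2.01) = -0.32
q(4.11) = 0.18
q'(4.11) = 0.18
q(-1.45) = 0.13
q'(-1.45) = 0.62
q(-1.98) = 0.23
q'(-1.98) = 0.38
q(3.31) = 0.12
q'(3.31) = 0.02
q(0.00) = 0.40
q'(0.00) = 0.00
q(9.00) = 0.13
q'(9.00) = -0.05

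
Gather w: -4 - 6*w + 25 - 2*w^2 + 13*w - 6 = -2*w^2 + 7*w + 15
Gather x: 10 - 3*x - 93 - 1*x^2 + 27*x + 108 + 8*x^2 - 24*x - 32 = 7*x^2 - 7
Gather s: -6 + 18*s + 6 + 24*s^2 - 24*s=24*s^2 - 6*s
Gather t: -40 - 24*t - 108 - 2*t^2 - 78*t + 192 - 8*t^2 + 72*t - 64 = -10*t^2 - 30*t - 20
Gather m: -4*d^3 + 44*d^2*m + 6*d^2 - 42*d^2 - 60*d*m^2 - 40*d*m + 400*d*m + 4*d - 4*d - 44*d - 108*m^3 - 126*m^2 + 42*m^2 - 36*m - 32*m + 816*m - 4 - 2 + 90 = -4*d^3 - 36*d^2 - 44*d - 108*m^3 + m^2*(-60*d - 84) + m*(44*d^2 + 360*d + 748) + 84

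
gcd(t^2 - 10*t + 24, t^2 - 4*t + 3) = 1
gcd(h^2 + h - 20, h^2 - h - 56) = 1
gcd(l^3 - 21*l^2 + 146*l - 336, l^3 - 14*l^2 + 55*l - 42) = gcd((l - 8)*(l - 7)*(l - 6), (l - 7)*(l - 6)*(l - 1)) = l^2 - 13*l + 42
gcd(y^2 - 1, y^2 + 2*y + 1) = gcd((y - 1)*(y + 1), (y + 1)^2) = y + 1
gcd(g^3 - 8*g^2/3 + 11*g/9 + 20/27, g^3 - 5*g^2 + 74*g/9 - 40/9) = g^2 - 3*g + 20/9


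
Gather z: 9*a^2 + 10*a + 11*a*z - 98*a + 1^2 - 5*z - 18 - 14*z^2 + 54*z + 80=9*a^2 - 88*a - 14*z^2 + z*(11*a + 49) + 63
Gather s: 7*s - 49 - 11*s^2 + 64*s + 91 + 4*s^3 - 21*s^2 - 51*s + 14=4*s^3 - 32*s^2 + 20*s + 56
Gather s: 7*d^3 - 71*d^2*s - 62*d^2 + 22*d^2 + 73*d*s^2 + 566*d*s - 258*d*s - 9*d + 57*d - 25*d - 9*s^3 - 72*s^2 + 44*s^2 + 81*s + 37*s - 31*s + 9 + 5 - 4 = 7*d^3 - 40*d^2 + 23*d - 9*s^3 + s^2*(73*d - 28) + s*(-71*d^2 + 308*d + 87) + 10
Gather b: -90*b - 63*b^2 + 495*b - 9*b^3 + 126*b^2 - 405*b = -9*b^3 + 63*b^2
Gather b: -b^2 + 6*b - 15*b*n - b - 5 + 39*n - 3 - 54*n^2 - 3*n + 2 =-b^2 + b*(5 - 15*n) - 54*n^2 + 36*n - 6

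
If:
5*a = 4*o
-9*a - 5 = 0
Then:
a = -5/9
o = -25/36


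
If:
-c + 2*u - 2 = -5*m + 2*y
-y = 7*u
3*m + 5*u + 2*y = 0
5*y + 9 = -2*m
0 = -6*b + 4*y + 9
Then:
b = 3/58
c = 221/29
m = 27/29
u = 9/29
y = -63/29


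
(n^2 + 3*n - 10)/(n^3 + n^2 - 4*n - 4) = (n + 5)/(n^2 + 3*n + 2)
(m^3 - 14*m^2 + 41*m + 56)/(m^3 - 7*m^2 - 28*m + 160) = (m^2 - 6*m - 7)/(m^2 + m - 20)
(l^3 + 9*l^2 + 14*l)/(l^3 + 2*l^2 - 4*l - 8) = l*(l + 7)/(l^2 - 4)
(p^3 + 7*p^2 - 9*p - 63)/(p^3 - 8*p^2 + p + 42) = (p^2 + 10*p + 21)/(p^2 - 5*p - 14)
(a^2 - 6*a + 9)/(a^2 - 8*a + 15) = (a - 3)/(a - 5)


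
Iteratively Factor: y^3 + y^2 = (y)*(y^2 + y) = y^2*(y + 1)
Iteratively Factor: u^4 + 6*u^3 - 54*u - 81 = (u - 3)*(u^3 + 9*u^2 + 27*u + 27) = (u - 3)*(u + 3)*(u^2 + 6*u + 9) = (u - 3)*(u + 3)^2*(u + 3)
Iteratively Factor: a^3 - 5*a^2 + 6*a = (a)*(a^2 - 5*a + 6) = a*(a - 2)*(a - 3)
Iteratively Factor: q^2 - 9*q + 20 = (q - 5)*(q - 4)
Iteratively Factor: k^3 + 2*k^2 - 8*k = (k + 4)*(k^2 - 2*k) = k*(k + 4)*(k - 2)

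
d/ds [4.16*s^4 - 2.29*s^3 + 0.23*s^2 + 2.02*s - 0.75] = 16.64*s^3 - 6.87*s^2 + 0.46*s + 2.02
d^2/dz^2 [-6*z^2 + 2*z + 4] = -12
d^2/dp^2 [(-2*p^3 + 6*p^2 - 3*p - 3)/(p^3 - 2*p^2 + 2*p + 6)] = 2*(2*p^6 + 3*p^5 + 36*p^4 - 218*p^3 + 198*p^2 - 234*p + 204)/(p^9 - 6*p^8 + 18*p^7 - 14*p^6 - 36*p^5 + 120*p^4 - 28*p^3 - 144*p^2 + 216*p + 216)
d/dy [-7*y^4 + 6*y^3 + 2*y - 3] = -28*y^3 + 18*y^2 + 2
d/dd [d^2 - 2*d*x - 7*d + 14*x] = 2*d - 2*x - 7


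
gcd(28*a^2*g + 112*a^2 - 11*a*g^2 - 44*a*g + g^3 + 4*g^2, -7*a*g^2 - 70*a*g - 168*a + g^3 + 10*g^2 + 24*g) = 7*a*g + 28*a - g^2 - 4*g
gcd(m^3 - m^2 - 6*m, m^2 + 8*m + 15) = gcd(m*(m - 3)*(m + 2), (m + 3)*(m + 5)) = 1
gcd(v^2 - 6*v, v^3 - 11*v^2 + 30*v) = v^2 - 6*v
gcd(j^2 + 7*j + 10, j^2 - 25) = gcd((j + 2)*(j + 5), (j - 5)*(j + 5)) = j + 5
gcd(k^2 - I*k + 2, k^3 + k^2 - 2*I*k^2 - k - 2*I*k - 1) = 1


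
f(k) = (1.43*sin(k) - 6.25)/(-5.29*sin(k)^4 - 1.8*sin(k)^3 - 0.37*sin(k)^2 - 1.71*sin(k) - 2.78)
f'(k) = (1.43*sin(k) - 6.25)*(21.16*sin(k)^3*cos(k) + 5.4*sin(k)^2*cos(k) + 0.74*sin(k)*cos(k) + 1.71*cos(k))/(-5.29*sin(k)^4 - 1.8*sin(k)^3 - 0.37*sin(k)^2 - 1.71*sin(k) - 2.78)^2 + 1.43*cos(k)/(-5.29*sin(k)^4 - 1.8*sin(k)^3 - 0.37*sin(k)^2 - 1.71*sin(k) - 2.78)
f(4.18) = 2.24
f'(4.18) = -2.65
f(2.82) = 1.67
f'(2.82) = 1.83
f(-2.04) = 2.08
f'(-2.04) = -2.33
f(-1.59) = 1.56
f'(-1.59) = -0.08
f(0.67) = 1.03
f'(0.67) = -1.66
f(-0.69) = 3.19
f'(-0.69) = 1.73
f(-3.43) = 1.73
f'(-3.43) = 1.81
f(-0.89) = 2.67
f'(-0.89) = 3.04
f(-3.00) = 2.54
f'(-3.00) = 2.19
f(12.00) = 3.30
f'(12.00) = -0.04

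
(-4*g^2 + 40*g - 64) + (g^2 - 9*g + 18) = -3*g^2 + 31*g - 46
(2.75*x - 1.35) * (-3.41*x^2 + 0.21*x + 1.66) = -9.3775*x^3 + 5.181*x^2 + 4.2815*x - 2.241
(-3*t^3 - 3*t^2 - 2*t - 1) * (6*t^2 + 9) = -18*t^5 - 18*t^4 - 39*t^3 - 33*t^2 - 18*t - 9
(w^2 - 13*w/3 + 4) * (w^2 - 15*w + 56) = w^4 - 58*w^3/3 + 125*w^2 - 908*w/3 + 224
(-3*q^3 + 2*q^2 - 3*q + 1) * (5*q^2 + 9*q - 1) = -15*q^5 - 17*q^4 + 6*q^3 - 24*q^2 + 12*q - 1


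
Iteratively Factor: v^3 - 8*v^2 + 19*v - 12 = (v - 3)*(v^2 - 5*v + 4) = (v - 4)*(v - 3)*(v - 1)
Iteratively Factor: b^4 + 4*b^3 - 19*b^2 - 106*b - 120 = (b + 2)*(b^3 + 2*b^2 - 23*b - 60) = (b - 5)*(b + 2)*(b^2 + 7*b + 12) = (b - 5)*(b + 2)*(b + 4)*(b + 3)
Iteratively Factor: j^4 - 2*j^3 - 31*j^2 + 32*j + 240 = (j + 4)*(j^3 - 6*j^2 - 7*j + 60) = (j + 3)*(j + 4)*(j^2 - 9*j + 20) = (j - 4)*(j + 3)*(j + 4)*(j - 5)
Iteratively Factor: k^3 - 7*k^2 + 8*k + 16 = (k + 1)*(k^2 - 8*k + 16) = (k - 4)*(k + 1)*(k - 4)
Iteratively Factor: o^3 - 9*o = (o + 3)*(o^2 - 3*o) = (o - 3)*(o + 3)*(o)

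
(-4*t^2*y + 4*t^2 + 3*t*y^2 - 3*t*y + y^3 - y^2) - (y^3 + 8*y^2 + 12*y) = -4*t^2*y + 4*t^2 + 3*t*y^2 - 3*t*y - 9*y^2 - 12*y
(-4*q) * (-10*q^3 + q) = 40*q^4 - 4*q^2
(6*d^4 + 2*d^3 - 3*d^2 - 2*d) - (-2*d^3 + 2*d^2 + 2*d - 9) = 6*d^4 + 4*d^3 - 5*d^2 - 4*d + 9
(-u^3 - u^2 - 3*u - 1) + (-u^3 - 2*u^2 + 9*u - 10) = -2*u^3 - 3*u^2 + 6*u - 11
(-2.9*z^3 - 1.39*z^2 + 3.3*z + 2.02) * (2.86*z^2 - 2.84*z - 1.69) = -8.294*z^5 + 4.2606*z^4 + 18.2866*z^3 - 1.2457*z^2 - 11.3138*z - 3.4138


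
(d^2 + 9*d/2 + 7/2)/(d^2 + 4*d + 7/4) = 2*(d + 1)/(2*d + 1)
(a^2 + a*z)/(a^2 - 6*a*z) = (a + z)/(a - 6*z)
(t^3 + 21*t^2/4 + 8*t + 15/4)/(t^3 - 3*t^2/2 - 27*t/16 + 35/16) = 4*(t^2 + 4*t + 3)/(4*t^2 - 11*t + 7)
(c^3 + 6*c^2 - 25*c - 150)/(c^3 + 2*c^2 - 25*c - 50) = (c + 6)/(c + 2)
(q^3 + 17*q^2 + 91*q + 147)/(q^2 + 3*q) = q + 14 + 49/q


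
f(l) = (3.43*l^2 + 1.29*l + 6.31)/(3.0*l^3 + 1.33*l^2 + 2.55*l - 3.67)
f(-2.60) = -0.48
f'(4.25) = -0.07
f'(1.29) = -2.96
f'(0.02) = -1.66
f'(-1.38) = -0.47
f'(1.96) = -0.60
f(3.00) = 0.42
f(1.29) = 1.65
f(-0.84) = -1.15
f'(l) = (6.86*l + 1.29)/(3.0*l^3 + 1.33*l^2 + 2.55*l - 3.67) + (-9.0*l^2 - 2.66*l - 2.55)*(3.43*l^2 + 1.29*l + 6.31)/(3.0*l^3 + 1.33*l^2 + 2.55*l - 3.67)^2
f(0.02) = -1.75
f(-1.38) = -0.88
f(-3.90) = -0.31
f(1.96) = 0.76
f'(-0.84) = -0.48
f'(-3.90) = -0.09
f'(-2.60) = -0.20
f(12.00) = 0.10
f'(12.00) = -0.01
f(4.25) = 0.28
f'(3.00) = -0.17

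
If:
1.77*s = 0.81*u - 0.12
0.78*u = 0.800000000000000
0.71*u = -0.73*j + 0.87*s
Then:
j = -0.52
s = 0.40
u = 1.03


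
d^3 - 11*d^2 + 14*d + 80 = (d - 8)*(d - 5)*(d + 2)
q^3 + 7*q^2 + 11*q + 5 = (q + 1)^2*(q + 5)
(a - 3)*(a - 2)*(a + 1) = a^3 - 4*a^2 + a + 6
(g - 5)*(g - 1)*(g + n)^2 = g^4 + 2*g^3*n - 6*g^3 + g^2*n^2 - 12*g^2*n + 5*g^2 - 6*g*n^2 + 10*g*n + 5*n^2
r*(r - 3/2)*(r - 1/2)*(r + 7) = r^4 + 5*r^3 - 53*r^2/4 + 21*r/4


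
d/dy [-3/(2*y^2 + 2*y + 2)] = 3*(2*y + 1)/(2*(y^2 + y + 1)^2)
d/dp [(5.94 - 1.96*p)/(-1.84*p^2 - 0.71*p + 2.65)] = (-3.6064*p^2 + 21.8592*p - 0.976599999999999)/(3.3856*p^4 + 2.6128*p^3 - 9.2479*p^2 - 3.763*p + 7.0225)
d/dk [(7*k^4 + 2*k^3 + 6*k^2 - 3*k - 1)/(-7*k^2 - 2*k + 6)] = (-98*k^5 - 56*k^4 + 160*k^3 + 3*k^2 + 58*k - 20)/(49*k^4 + 28*k^3 - 80*k^2 - 24*k + 36)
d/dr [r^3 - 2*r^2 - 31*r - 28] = 3*r^2 - 4*r - 31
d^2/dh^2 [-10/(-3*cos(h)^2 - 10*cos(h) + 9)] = 20*(-18*sin(h)^4 + 45*sin(h)^2*cos(h) + 113*sin(h)^2 + 32)/(3*cos(h)^2 + 10*cos(h) - 9)^3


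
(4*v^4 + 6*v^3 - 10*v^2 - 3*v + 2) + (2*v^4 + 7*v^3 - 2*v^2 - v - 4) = 6*v^4 + 13*v^3 - 12*v^2 - 4*v - 2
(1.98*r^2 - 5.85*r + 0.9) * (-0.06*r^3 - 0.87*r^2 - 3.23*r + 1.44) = -0.1188*r^5 - 1.3716*r^4 - 1.3599*r^3 + 20.9637*r^2 - 11.331*r + 1.296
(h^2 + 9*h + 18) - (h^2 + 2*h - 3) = 7*h + 21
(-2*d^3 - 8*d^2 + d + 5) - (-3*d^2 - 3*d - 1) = -2*d^3 - 5*d^2 + 4*d + 6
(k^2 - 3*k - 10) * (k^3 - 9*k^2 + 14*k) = k^5 - 12*k^4 + 31*k^3 + 48*k^2 - 140*k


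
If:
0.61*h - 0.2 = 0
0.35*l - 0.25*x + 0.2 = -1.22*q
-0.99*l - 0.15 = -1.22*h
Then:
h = 0.33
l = 0.25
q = 0.204918032786885*x - 0.236380195396589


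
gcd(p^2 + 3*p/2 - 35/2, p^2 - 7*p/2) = p - 7/2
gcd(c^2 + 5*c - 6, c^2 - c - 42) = c + 6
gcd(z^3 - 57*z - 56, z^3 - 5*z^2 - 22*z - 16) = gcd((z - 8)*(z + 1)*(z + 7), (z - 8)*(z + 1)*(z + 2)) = z^2 - 7*z - 8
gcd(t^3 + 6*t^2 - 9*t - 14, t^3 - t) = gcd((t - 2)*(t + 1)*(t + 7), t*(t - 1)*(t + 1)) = t + 1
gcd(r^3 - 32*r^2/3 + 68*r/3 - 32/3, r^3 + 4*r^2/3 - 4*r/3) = r - 2/3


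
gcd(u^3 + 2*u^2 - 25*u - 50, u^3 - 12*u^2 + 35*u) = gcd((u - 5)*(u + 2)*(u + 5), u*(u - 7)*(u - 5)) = u - 5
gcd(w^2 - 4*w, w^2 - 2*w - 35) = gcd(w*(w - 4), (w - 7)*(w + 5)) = 1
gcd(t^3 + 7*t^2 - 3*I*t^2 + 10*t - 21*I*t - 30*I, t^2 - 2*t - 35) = t + 5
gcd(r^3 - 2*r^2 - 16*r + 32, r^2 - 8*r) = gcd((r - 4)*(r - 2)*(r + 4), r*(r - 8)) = 1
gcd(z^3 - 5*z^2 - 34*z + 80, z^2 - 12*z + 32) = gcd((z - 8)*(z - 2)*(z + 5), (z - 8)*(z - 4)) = z - 8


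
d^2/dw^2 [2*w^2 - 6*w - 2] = 4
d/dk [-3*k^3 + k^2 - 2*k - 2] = -9*k^2 + 2*k - 2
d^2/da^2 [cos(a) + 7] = -cos(a)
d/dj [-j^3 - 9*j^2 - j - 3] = -3*j^2 - 18*j - 1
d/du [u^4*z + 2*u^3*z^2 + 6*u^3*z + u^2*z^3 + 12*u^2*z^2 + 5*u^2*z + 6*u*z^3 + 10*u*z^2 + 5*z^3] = 2*z*(2*u^3 + 3*u^2*z + 9*u^2 + u*z^2 + 12*u*z + 5*u + 3*z^2 + 5*z)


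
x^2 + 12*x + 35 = (x + 5)*(x + 7)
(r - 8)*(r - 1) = r^2 - 9*r + 8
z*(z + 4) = z^2 + 4*z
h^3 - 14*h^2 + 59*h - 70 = (h - 7)*(h - 5)*(h - 2)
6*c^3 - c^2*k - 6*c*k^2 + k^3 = (-6*c + k)*(-c + k)*(c + k)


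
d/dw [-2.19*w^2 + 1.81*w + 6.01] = 1.81 - 4.38*w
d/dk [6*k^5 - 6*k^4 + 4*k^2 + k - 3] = 30*k^4 - 24*k^3 + 8*k + 1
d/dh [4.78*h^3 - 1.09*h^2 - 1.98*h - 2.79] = 14.34*h^2 - 2.18*h - 1.98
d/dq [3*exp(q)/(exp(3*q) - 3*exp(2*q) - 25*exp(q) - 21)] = (-6*exp(3*q) + 9*exp(2*q) - 63)*exp(q)/(exp(6*q) - 6*exp(5*q) - 41*exp(4*q) + 108*exp(3*q) + 751*exp(2*q) + 1050*exp(q) + 441)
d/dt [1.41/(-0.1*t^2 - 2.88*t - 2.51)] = (0.282*t + 4.0608)/(0.1*t^2 + 2.88*t + 2.51)^2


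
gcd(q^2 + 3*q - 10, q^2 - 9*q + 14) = q - 2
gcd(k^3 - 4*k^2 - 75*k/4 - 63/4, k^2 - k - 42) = k - 7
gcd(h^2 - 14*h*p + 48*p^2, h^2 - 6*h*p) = -h + 6*p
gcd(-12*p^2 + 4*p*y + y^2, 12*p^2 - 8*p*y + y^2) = -2*p + y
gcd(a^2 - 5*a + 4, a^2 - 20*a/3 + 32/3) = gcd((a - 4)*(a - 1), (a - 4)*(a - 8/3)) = a - 4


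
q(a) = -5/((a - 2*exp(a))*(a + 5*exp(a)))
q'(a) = -5*(-5*exp(a) - 1)/((a - 2*exp(a))*(a + 5*exp(a))^2) - 5*(2*exp(a) - 1)/((a - 2*exp(a))^2*(a + 5*exp(a))) = 5*((1 - 2*exp(a))*(a + 5*exp(a)) + (a - 2*exp(a))*(5*exp(a) + 1))/((a - 2*exp(a))^2*(a + 5*exp(a))^2)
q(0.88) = 0.10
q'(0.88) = -0.19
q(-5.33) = -0.18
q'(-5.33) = -0.07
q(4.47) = 0.00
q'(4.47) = -0.00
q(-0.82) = 2.13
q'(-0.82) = -4.78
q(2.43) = 0.00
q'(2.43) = -0.01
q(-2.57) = -0.84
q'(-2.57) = -0.79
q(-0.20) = 0.70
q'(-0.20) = -1.16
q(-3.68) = -0.38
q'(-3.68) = -0.22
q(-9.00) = -0.06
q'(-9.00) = -0.01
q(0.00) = 0.50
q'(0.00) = -0.85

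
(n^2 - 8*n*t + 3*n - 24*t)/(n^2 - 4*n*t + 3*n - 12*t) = (-n + 8*t)/(-n + 4*t)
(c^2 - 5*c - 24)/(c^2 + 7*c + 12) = (c - 8)/(c + 4)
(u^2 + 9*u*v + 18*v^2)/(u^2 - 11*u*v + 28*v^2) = (u^2 + 9*u*v + 18*v^2)/(u^2 - 11*u*v + 28*v^2)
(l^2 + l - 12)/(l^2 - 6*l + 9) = (l + 4)/(l - 3)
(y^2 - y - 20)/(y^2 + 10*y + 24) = (y - 5)/(y + 6)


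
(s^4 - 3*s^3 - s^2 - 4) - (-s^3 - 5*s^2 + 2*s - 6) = s^4 - 2*s^3 + 4*s^2 - 2*s + 2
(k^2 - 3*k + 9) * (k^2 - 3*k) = k^4 - 6*k^3 + 18*k^2 - 27*k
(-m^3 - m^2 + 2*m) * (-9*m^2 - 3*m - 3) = 9*m^5 + 12*m^4 - 12*m^3 - 3*m^2 - 6*m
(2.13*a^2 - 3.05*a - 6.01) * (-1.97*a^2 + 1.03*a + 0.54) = -4.1961*a^4 + 8.2024*a^3 + 9.8484*a^2 - 7.8373*a - 3.2454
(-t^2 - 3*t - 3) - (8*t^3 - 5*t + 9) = -8*t^3 - t^2 + 2*t - 12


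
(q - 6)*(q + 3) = q^2 - 3*q - 18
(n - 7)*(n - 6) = n^2 - 13*n + 42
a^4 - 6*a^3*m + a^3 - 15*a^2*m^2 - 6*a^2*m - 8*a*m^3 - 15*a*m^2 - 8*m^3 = (a + 1)*(a - 8*m)*(a + m)^2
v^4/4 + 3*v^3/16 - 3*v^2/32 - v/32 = v*(v/4 + 1/4)*(v - 1/2)*(v + 1/4)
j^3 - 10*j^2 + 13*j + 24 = (j - 8)*(j - 3)*(j + 1)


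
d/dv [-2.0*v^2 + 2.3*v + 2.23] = 2.3 - 4.0*v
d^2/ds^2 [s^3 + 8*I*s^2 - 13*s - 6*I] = 6*s + 16*I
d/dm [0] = 0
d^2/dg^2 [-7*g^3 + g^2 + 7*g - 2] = 2 - 42*g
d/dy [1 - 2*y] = -2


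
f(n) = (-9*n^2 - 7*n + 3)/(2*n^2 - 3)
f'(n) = -4*n*(-9*n^2 - 7*n + 3)/(2*n^2 - 3)^2 + (-18*n - 7)/(2*n^2 - 3)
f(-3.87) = -3.88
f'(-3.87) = 0.09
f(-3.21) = -3.82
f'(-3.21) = 0.10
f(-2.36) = -3.76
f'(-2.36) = -0.00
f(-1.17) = 4.31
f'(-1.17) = -130.55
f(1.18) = 82.67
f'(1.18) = 1944.54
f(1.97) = -9.60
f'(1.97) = 6.97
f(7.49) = -5.08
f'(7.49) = 0.09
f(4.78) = -5.53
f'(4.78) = 0.30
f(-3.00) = -3.80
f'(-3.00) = 0.09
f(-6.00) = -4.04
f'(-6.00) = 0.06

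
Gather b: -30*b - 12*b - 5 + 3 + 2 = -42*b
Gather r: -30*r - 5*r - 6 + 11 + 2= 7 - 35*r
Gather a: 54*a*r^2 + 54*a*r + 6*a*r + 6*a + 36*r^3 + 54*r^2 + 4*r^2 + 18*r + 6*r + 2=a*(54*r^2 + 60*r + 6) + 36*r^3 + 58*r^2 + 24*r + 2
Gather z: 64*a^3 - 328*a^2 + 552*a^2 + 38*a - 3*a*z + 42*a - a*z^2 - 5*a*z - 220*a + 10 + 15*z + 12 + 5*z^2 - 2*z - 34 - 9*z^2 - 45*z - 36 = 64*a^3 + 224*a^2 - 140*a + z^2*(-a - 4) + z*(-8*a - 32) - 48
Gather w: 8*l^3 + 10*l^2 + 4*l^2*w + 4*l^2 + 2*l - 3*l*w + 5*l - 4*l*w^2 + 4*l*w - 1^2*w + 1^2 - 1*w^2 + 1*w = 8*l^3 + 14*l^2 + 7*l + w^2*(-4*l - 1) + w*(4*l^2 + l) + 1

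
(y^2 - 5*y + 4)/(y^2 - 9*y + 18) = (y^2 - 5*y + 4)/(y^2 - 9*y + 18)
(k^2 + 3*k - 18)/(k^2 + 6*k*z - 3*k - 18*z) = (k + 6)/(k + 6*z)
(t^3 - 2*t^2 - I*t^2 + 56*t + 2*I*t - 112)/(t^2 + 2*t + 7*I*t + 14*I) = (t^2 + t*(-2 - 8*I) + 16*I)/(t + 2)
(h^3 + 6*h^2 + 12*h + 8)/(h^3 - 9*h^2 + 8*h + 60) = (h^2 + 4*h + 4)/(h^2 - 11*h + 30)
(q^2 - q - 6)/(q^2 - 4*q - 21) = (-q^2 + q + 6)/(-q^2 + 4*q + 21)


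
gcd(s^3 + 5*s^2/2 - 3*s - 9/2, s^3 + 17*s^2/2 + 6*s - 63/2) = s^2 + 3*s/2 - 9/2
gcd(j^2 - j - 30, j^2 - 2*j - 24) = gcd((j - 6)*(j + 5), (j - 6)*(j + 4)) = j - 6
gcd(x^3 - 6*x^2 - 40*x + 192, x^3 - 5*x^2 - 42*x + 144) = x^2 - 2*x - 48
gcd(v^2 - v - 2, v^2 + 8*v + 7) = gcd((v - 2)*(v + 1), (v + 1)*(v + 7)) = v + 1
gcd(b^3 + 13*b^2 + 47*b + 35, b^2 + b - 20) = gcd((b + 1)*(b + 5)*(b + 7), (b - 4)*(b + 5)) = b + 5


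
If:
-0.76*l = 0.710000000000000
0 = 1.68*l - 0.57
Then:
No Solution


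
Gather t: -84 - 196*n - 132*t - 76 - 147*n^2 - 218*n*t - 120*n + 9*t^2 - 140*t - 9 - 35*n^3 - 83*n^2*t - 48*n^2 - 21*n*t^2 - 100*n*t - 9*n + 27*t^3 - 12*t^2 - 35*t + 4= -35*n^3 - 195*n^2 - 325*n + 27*t^3 + t^2*(-21*n - 3) + t*(-83*n^2 - 318*n - 307) - 165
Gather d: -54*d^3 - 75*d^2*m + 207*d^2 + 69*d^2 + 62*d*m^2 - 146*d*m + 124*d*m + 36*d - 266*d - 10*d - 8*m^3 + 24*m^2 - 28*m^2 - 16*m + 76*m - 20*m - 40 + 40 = -54*d^3 + d^2*(276 - 75*m) + d*(62*m^2 - 22*m - 240) - 8*m^3 - 4*m^2 + 40*m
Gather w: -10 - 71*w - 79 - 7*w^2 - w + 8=-7*w^2 - 72*w - 81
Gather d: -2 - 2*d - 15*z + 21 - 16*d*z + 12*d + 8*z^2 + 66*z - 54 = d*(10 - 16*z) + 8*z^2 + 51*z - 35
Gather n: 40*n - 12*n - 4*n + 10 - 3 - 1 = 24*n + 6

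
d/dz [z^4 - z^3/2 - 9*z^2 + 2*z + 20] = 4*z^3 - 3*z^2/2 - 18*z + 2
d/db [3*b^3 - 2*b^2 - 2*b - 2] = 9*b^2 - 4*b - 2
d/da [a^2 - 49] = 2*a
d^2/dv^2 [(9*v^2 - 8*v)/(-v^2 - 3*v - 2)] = 2*(35*v^3 + 54*v^2 - 48*v - 84)/(v^6 + 9*v^5 + 33*v^4 + 63*v^3 + 66*v^2 + 36*v + 8)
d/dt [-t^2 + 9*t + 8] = 9 - 2*t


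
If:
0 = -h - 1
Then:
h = -1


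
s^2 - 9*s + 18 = (s - 6)*(s - 3)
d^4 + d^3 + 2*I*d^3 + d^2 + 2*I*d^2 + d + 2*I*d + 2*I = (d + 1)*(d - I)*(d + I)*(d + 2*I)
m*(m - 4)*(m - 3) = m^3 - 7*m^2 + 12*m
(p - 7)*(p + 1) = p^2 - 6*p - 7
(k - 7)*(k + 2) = k^2 - 5*k - 14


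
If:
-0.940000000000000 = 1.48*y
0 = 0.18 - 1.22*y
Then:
No Solution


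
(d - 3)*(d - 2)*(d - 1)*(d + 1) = d^4 - 5*d^3 + 5*d^2 + 5*d - 6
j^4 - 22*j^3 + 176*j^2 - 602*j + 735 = (j - 7)^2*(j - 5)*(j - 3)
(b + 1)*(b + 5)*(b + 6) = b^3 + 12*b^2 + 41*b + 30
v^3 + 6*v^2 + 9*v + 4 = (v + 1)^2*(v + 4)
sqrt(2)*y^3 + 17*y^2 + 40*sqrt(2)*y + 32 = (y + 4*sqrt(2))^2*(sqrt(2)*y + 1)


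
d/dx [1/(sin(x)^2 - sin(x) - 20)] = (1 - 2*sin(x))*cos(x)/(sin(x) + cos(x)^2 + 19)^2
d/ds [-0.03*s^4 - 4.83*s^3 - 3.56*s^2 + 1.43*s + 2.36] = -0.12*s^3 - 14.49*s^2 - 7.12*s + 1.43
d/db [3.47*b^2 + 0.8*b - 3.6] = 6.94*b + 0.8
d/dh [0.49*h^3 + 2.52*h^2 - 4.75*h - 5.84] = 1.47*h^2 + 5.04*h - 4.75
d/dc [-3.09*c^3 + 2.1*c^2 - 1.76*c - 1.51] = -9.27*c^2 + 4.2*c - 1.76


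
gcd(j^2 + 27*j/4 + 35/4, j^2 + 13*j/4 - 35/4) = j + 5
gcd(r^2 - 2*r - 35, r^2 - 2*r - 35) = r^2 - 2*r - 35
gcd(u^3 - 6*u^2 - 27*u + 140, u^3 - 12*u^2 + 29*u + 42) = u - 7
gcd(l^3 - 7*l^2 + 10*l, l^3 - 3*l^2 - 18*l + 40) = l^2 - 7*l + 10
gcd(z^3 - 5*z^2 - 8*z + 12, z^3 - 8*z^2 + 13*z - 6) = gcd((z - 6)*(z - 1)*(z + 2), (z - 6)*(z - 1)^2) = z^2 - 7*z + 6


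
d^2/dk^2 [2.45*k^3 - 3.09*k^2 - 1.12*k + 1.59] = 14.7*k - 6.18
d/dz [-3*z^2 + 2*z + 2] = 2 - 6*z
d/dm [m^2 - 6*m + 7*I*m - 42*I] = 2*m - 6 + 7*I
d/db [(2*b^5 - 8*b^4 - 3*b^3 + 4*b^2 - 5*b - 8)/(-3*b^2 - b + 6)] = (-18*b^6 + 40*b^5 + 93*b^4 - 186*b^3 - 73*b^2 - 38)/(9*b^4 + 6*b^3 - 35*b^2 - 12*b + 36)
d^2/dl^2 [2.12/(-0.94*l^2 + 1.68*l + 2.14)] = (-3.746464*l^2 + 6.695808*l + 2.12*(1.88*l - 1.68)*(3.76*l - 3.36) + 8.529184)/(-0.94*l^2 + 1.68*l + 2.14)^3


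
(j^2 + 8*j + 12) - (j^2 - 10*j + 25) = 18*j - 13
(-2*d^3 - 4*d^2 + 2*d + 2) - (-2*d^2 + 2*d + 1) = -2*d^3 - 2*d^2 + 1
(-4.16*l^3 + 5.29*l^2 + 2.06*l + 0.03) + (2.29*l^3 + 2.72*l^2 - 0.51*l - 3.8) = -1.87*l^3 + 8.01*l^2 + 1.55*l - 3.77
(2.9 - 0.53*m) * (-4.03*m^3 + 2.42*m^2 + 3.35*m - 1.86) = 2.1359*m^4 - 12.9696*m^3 + 5.2425*m^2 + 10.7008*m - 5.394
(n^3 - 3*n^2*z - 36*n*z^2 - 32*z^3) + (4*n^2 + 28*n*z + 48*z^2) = n^3 - 3*n^2*z + 4*n^2 - 36*n*z^2 + 28*n*z - 32*z^3 + 48*z^2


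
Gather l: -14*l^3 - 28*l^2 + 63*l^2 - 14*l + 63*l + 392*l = -14*l^3 + 35*l^2 + 441*l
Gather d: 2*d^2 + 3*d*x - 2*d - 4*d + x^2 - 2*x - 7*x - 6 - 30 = 2*d^2 + d*(3*x - 6) + x^2 - 9*x - 36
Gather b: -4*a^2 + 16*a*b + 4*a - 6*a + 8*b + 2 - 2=-4*a^2 - 2*a + b*(16*a + 8)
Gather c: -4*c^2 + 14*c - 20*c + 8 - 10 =-4*c^2 - 6*c - 2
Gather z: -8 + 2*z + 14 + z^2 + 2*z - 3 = z^2 + 4*z + 3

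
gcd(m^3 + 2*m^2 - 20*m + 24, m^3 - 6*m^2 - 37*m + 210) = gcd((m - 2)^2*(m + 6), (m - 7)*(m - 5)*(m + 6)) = m + 6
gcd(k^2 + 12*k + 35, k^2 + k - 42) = k + 7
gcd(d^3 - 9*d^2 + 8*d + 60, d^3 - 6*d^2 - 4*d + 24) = d^2 - 4*d - 12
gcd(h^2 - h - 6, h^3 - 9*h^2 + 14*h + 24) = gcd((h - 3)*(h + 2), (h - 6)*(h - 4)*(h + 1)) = 1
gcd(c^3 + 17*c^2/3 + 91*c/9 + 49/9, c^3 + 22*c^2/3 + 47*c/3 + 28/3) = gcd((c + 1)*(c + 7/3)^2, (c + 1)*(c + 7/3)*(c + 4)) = c^2 + 10*c/3 + 7/3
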